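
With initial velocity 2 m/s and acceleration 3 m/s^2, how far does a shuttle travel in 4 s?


Given: v0 = 2 m/s, a = 3 m/s^2, t = 4 s
Using s = v0*t + (1/2)*a*t^2
s = 2*4 + (1/2)*3*4^2
s = 8 + (1/2)*48
s = 8 + 24
s = 32

32 m


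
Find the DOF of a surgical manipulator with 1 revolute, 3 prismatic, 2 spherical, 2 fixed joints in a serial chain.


Given: serial robot with 1 revolute, 3 prismatic, 2 spherical, 2 fixed joints
DOF contribution per joint type: revolute=1, prismatic=1, spherical=3, fixed=0
DOF = 1*1 + 3*1 + 2*3 + 2*0
DOF = 10

10


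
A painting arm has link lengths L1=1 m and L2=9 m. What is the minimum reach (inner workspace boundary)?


Given: L1 = 1 m, L2 = 9 m
For a 2-link planar arm, min reach = |L1 - L2| (second link folded back)
Min reach = |1 - 9|
Min reach = 8 m

8 m


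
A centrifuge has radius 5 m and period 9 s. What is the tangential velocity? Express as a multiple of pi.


Given: radius r = 5 m, period T = 9 s
Using v = 2*pi*r / T
v = 2*pi*5 / 9
v = 10*pi / 9
v = 10/9*pi m/s

10/9*pi m/s


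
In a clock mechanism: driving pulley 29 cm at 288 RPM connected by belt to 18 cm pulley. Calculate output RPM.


Given: D1 = 29 cm, w1 = 288 RPM, D2 = 18 cm
Using D1*w1 = D2*w2
w2 = D1*w1 / D2
w2 = 29*288 / 18
w2 = 8352 / 18
w2 = 464 RPM

464 RPM


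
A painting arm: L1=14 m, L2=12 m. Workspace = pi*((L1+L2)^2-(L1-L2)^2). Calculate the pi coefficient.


Given: L1 = 14, L2 = 12
(L1+L2)^2 = (26)^2 = 676
(L1-L2)^2 = (2)^2 = 4
Difference = 676 - 4 = 672
This equals 4*L1*L2 = 4*14*12 = 672
Workspace area = 672*pi

672


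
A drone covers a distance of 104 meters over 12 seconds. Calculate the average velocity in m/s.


Given: distance d = 104 m, time t = 12 s
Using v = d / t
v = 104 / 12
v = 26/3 m/s

26/3 m/s


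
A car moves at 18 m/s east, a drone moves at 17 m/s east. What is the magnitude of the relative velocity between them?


Given: v_A = 18 m/s east, v_B = 17 m/s east
Both move in the same direction; relative speed = |v_A - v_B|
|18 - 17| = |1|
= 1 m/s

1 m/s


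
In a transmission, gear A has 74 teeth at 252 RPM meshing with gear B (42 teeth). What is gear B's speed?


Given: N1 = 74 teeth, w1 = 252 RPM, N2 = 42 teeth
Using N1*w1 = N2*w2
w2 = N1*w1 / N2
w2 = 74*252 / 42
w2 = 18648 / 42
w2 = 444 RPM

444 RPM


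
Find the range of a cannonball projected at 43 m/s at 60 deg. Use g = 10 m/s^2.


Given: v0 = 43 m/s, theta = 60 deg, g = 10 m/s^2
sin(2*60) = sin(120) = sqrt(3)/2
Using R = v0^2 * sin(2*theta) / g
R = 43^2 * (sqrt(3)/2) / 10
R = 1849 * sqrt(3) / 20
R = 1849/20*sqrt(3) m

1849/20*sqrt(3) m


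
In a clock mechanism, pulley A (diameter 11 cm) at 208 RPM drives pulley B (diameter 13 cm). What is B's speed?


Given: D1 = 11 cm, w1 = 208 RPM, D2 = 13 cm
Using D1*w1 = D2*w2
w2 = D1*w1 / D2
w2 = 11*208 / 13
w2 = 2288 / 13
w2 = 176 RPM

176 RPM


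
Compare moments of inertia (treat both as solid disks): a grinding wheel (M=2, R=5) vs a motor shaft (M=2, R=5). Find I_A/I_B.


Given: M1=2 kg, R1=5 m, M2=2 kg, R2=5 m
For a disk: I = (1/2)*M*R^2, so I_A/I_B = (M1*R1^2)/(M2*R2^2)
M1*R1^2 = 2*25 = 50
M2*R2^2 = 2*25 = 50
I_A/I_B = 50/50 = 1

1


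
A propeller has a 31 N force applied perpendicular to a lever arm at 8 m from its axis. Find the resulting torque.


Given: F = 31 N, r = 8 m, angle = 90 deg (perpendicular)
Using tau = F * r * sin(90)
sin(90) = 1
tau = 31 * 8 * 1
tau = 248 Nm

248 Nm


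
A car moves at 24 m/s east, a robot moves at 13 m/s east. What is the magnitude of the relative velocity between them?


Given: v_A = 24 m/s east, v_B = 13 m/s east
Both move in the same direction; relative speed = |v_A - v_B|
|24 - 13| = |11|
= 11 m/s

11 m/s


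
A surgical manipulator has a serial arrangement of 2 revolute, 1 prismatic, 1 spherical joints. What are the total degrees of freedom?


Given: serial robot with 2 revolute, 1 prismatic, 1 spherical joints
DOF contribution per joint type: revolute=1, prismatic=1, spherical=3, fixed=0
DOF = 2*1 + 1*1 + 1*3
DOF = 6

6


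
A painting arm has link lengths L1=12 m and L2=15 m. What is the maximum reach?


Given: L1 = 12 m, L2 = 15 m
For a 2-link planar arm, max reach = L1 + L2 (fully extended)
Max reach = 12 + 15
Max reach = 27 m

27 m


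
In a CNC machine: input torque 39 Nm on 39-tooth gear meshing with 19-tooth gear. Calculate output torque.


Given: N1 = 39, N2 = 19, T1 = 39 Nm
Using T2/T1 = N2/N1
T2 = T1 * N2 / N1
T2 = 39 * 19 / 39
T2 = 741 / 39
T2 = 19 Nm

19 Nm


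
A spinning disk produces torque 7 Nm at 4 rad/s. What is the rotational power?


Given: tau = 7 Nm, omega = 4 rad/s
Using P = tau * omega
P = 7 * 4
P = 28 W

28 W


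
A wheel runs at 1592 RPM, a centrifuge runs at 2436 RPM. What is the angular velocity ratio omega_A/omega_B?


Given: RPM_A = 1592, RPM_B = 2436
omega = 2*pi*RPM/60, so omega_A/omega_B = RPM_A / RPM_B
omega_A/omega_B = 1592 / 2436
omega_A/omega_B = 398/609

398/609


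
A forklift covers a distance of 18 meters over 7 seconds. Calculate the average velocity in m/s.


Given: distance d = 18 m, time t = 7 s
Using v = d / t
v = 18 / 7
v = 18/7 m/s

18/7 m/s


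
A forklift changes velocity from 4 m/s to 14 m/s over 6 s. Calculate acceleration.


Given: initial velocity v0 = 4 m/s, final velocity v = 14 m/s, time t = 6 s
Using a = (v - v0) / t
a = (14 - 4) / 6
a = 10 / 6
a = 5/3 m/s^2

5/3 m/s^2


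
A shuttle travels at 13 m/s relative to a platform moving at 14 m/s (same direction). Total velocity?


Given: object velocity = 13 m/s, platform velocity = 14 m/s (same direction)
Using classical velocity addition: v_total = v_object + v_platform
v_total = 13 + 14
v_total = 27 m/s

27 m/s


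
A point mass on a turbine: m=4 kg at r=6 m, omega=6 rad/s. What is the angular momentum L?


Given: m = 4 kg, r = 6 m, omega = 6 rad/s
For a point mass: I = m*r^2
I = 4*6^2 = 4*36 = 144
L = I*omega = 144*6
L = 864 kg*m^2/s

864 kg*m^2/s


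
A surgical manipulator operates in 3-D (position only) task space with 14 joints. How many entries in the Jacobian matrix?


Given: task space dimension = 3, joints = 14
Jacobian is a 3 x 14 matrix
Total entries = rows * columns
Total = 3 * 14
Total = 42

42


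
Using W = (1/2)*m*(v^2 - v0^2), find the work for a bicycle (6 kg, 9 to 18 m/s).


Given: m = 6 kg, v0 = 9 m/s, v = 18 m/s
Using W = (1/2)*m*(v^2 - v0^2)
v^2 = 18^2 = 324
v0^2 = 9^2 = 81
v^2 - v0^2 = 324 - 81 = 243
W = (1/2)*6*243 = 729 J

729 J


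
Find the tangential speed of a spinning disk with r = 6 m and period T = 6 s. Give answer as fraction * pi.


Given: radius r = 6 m, period T = 6 s
Using v = 2*pi*r / T
v = 2*pi*6 / 6
v = 12*pi / 6
v = 2*pi m/s

2*pi m/s


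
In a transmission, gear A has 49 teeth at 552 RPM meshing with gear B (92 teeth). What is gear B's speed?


Given: N1 = 49 teeth, w1 = 552 RPM, N2 = 92 teeth
Using N1*w1 = N2*w2
w2 = N1*w1 / N2
w2 = 49*552 / 92
w2 = 27048 / 92
w2 = 294 RPM

294 RPM


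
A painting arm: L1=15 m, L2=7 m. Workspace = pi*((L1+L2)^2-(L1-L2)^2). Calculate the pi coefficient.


Given: L1 = 15, L2 = 7
(L1+L2)^2 = (22)^2 = 484
(L1-L2)^2 = (8)^2 = 64
Difference = 484 - 64 = 420
This equals 4*L1*L2 = 4*15*7 = 420
Workspace area = 420*pi

420


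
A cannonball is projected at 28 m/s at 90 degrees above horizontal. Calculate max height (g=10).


Given: v0 = 28 m/s, theta = 90 deg, g = 10 m/s^2
sin^2(90) = 1
Using H = v0^2 * sin^2(theta) / (2*g)
H = 28^2 * 1 / (2*10)
H = 784 * 1 / 20
H = 784 / 20
H = 196/5 m

196/5 m


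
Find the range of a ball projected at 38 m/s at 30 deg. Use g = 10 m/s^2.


Given: v0 = 38 m/s, theta = 30 deg, g = 10 m/s^2
sin(2*30) = sin(60) = sqrt(3)/2
Using R = v0^2 * sin(2*theta) / g
R = 38^2 * (sqrt(3)/2) / 10
R = 1444 * sqrt(3) / 20
R = 361/5*sqrt(3) m

361/5*sqrt(3) m


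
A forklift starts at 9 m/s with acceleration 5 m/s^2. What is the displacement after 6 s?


Given: v0 = 9 m/s, a = 5 m/s^2, t = 6 s
Using s = v0*t + (1/2)*a*t^2
s = 9*6 + (1/2)*5*6^2
s = 54 + (1/2)*180
s = 54 + 90
s = 144

144 m


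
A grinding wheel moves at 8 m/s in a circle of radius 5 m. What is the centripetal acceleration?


Given: v = 8 m/s, r = 5 m
Using a_c = v^2 / r
a_c = 8^2 / 5
a_c = 64 / 5
a_c = 64/5 m/s^2

64/5 m/s^2


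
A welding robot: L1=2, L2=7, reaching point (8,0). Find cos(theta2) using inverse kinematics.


Given: L1 = 2, L2 = 7, target (x, y) = (8, 0)
Using cos(theta2) = (x^2 + y^2 - L1^2 - L2^2) / (2*L1*L2)
x^2 + y^2 = 8^2 + 0 = 64
L1^2 + L2^2 = 4 + 49 = 53
Numerator = 64 - 53 = 11
Denominator = 2*2*7 = 28
cos(theta2) = 11/28 = 11/28

11/28


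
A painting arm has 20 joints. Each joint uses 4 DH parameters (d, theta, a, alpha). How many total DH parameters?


Given: 20 joints, 4 DH parameters per joint (d, theta, a, alpha)
Total DH parameters = number_of_joints * 4
Total = 20 * 4
Total = 80

80


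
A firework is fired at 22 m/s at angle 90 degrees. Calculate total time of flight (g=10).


Given: v0 = 22 m/s, theta = 90 deg, g = 10 m/s^2
sin(90) = 1
Using T = 2*v0*sin(theta) / g
T = 2*22*1 / 10
T = 44 / 10
T = 22/5 s

22/5 s


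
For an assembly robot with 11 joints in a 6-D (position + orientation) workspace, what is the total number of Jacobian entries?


Given: task space dimension = 6, joints = 11
Jacobian is a 6 x 11 matrix
Total entries = rows * columns
Total = 6 * 11
Total = 66

66


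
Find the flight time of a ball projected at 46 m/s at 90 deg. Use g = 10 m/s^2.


Given: v0 = 46 m/s, theta = 90 deg, g = 10 m/s^2
sin(90) = 1
Using T = 2*v0*sin(theta) / g
T = 2*46*1 / 10
T = 92 / 10
T = 46/5 s

46/5 s


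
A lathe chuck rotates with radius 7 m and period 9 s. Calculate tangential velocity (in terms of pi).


Given: radius r = 7 m, period T = 9 s
Using v = 2*pi*r / T
v = 2*pi*7 / 9
v = 14*pi / 9
v = 14/9*pi m/s

14/9*pi m/s


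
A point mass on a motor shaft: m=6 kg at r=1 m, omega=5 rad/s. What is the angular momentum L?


Given: m = 6 kg, r = 1 m, omega = 5 rad/s
For a point mass: I = m*r^2
I = 6*1^2 = 6*1 = 6
L = I*omega = 6*5
L = 30 kg*m^2/s

30 kg*m^2/s


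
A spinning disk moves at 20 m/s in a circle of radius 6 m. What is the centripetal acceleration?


Given: v = 20 m/s, r = 6 m
Using a_c = v^2 / r
a_c = 20^2 / 6
a_c = 400 / 6
a_c = 200/3 m/s^2

200/3 m/s^2


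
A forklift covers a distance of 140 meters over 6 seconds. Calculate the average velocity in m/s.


Given: distance d = 140 m, time t = 6 s
Using v = d / t
v = 140 / 6
v = 70/3 m/s

70/3 m/s


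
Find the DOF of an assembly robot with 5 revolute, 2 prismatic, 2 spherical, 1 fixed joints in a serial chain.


Given: serial robot with 5 revolute, 2 prismatic, 2 spherical, 1 fixed joints
DOF contribution per joint type: revolute=1, prismatic=1, spherical=3, fixed=0
DOF = 5*1 + 2*1 + 2*3 + 1*0
DOF = 13

13


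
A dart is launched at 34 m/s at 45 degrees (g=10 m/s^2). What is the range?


Given: v0 = 34 m/s, theta = 45 deg, g = 10 m/s^2
sin(2*45) = sin(90) = 1
Using R = v0^2 * sin(2*theta) / g
R = 34^2 * 1 / 10
R = 1156 / 10
R = 578/5 m

578/5 m


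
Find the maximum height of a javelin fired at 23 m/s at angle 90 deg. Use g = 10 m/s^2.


Given: v0 = 23 m/s, theta = 90 deg, g = 10 m/s^2
sin^2(90) = 1
Using H = v0^2 * sin^2(theta) / (2*g)
H = 23^2 * 1 / (2*10)
H = 529 * 1 / 20
H = 529 / 20
H = 529/20 m

529/20 m


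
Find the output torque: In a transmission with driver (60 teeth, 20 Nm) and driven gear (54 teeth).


Given: N1 = 60, N2 = 54, T1 = 20 Nm
Using T2/T1 = N2/N1
T2 = T1 * N2 / N1
T2 = 20 * 54 / 60
T2 = 1080 / 60
T2 = 18 Nm

18 Nm


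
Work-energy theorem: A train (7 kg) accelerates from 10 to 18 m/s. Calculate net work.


Given: m = 7 kg, v0 = 10 m/s, v = 18 m/s
Using W = (1/2)*m*(v^2 - v0^2)
v^2 = 18^2 = 324
v0^2 = 10^2 = 100
v^2 - v0^2 = 324 - 100 = 224
W = (1/2)*7*224 = 784 J

784 J


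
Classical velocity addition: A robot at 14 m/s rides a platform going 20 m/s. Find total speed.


Given: object velocity = 14 m/s, platform velocity = 20 m/s (same direction)
Using classical velocity addition: v_total = v_object + v_platform
v_total = 14 + 20
v_total = 34 m/s

34 m/s


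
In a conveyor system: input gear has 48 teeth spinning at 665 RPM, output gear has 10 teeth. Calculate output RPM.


Given: N1 = 48 teeth, w1 = 665 RPM, N2 = 10 teeth
Using N1*w1 = N2*w2
w2 = N1*w1 / N2
w2 = 48*665 / 10
w2 = 31920 / 10
w2 = 3192 RPM

3192 RPM


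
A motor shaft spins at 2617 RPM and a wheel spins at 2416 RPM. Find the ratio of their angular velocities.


Given: RPM_A = 2617, RPM_B = 2416
omega = 2*pi*RPM/60, so omega_A/omega_B = RPM_A / RPM_B
omega_A/omega_B = 2617 / 2416
omega_A/omega_B = 2617/2416

2617/2416


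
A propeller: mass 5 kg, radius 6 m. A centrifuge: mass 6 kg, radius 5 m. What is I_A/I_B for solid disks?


Given: M1=5 kg, R1=6 m, M2=6 kg, R2=5 m
For a disk: I = (1/2)*M*R^2, so I_A/I_B = (M1*R1^2)/(M2*R2^2)
M1*R1^2 = 5*36 = 180
M2*R2^2 = 6*25 = 150
I_A/I_B = 180/150 = 6/5

6/5


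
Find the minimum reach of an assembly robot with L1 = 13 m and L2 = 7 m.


Given: L1 = 13 m, L2 = 7 m
For a 2-link planar arm, min reach = |L1 - L2| (second link folded back)
Min reach = |13 - 7|
Min reach = 6 m

6 m


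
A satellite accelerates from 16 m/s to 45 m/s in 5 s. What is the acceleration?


Given: initial velocity v0 = 16 m/s, final velocity v = 45 m/s, time t = 5 s
Using a = (v - v0) / t
a = (45 - 16) / 5
a = 29 / 5
a = 29/5 m/s^2

29/5 m/s^2


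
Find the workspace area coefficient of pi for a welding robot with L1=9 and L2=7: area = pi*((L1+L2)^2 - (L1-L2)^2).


Given: L1 = 9, L2 = 7
(L1+L2)^2 = (16)^2 = 256
(L1-L2)^2 = (2)^2 = 4
Difference = 256 - 4 = 252
This equals 4*L1*L2 = 4*9*7 = 252
Workspace area = 252*pi

252


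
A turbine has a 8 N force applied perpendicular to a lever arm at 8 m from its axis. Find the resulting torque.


Given: F = 8 N, r = 8 m, angle = 90 deg (perpendicular)
Using tau = F * r * sin(90)
sin(90) = 1
tau = 8 * 8 * 1
tau = 64 Nm

64 Nm


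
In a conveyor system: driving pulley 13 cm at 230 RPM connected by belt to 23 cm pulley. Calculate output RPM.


Given: D1 = 13 cm, w1 = 230 RPM, D2 = 23 cm
Using D1*w1 = D2*w2
w2 = D1*w1 / D2
w2 = 13*230 / 23
w2 = 2990 / 23
w2 = 130 RPM

130 RPM


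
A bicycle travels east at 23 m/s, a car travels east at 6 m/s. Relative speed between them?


Given: v_A = 23 m/s east, v_B = 6 m/s east
Both move in the same direction; relative speed = |v_A - v_B|
|23 - 6| = |17|
= 17 m/s

17 m/s


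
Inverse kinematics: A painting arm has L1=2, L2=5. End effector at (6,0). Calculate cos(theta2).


Given: L1 = 2, L2 = 5, target (x, y) = (6, 0)
Using cos(theta2) = (x^2 + y^2 - L1^2 - L2^2) / (2*L1*L2)
x^2 + y^2 = 6^2 + 0 = 36
L1^2 + L2^2 = 4 + 25 = 29
Numerator = 36 - 29 = 7
Denominator = 2*2*5 = 20
cos(theta2) = 7/20 = 7/20

7/20


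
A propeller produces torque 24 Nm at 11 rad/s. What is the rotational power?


Given: tau = 24 Nm, omega = 11 rad/s
Using P = tau * omega
P = 24 * 11
P = 264 W

264 W


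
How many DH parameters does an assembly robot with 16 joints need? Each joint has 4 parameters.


Given: 16 joints, 4 DH parameters per joint (d, theta, a, alpha)
Total DH parameters = number_of_joints * 4
Total = 16 * 4
Total = 64

64


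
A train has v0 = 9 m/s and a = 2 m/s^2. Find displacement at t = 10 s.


Given: v0 = 9 m/s, a = 2 m/s^2, t = 10 s
Using s = v0*t + (1/2)*a*t^2
s = 9*10 + (1/2)*2*10^2
s = 90 + (1/2)*200
s = 90 + 100
s = 190

190 m


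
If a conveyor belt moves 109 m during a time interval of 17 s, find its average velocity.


Given: distance d = 109 m, time t = 17 s
Using v = d / t
v = 109 / 17
v = 109/17 m/s

109/17 m/s


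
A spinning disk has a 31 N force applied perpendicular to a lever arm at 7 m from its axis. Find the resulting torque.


Given: F = 31 N, r = 7 m, angle = 90 deg (perpendicular)
Using tau = F * r * sin(90)
sin(90) = 1
tau = 31 * 7 * 1
tau = 217 Nm

217 Nm


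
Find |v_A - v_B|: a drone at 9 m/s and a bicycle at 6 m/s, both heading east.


Given: v_A = 9 m/s east, v_B = 6 m/s east
Both move in the same direction; relative speed = |v_A - v_B|
|9 - 6| = |3|
= 3 m/s

3 m/s


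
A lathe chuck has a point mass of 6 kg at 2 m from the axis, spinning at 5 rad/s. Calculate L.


Given: m = 6 kg, r = 2 m, omega = 5 rad/s
For a point mass: I = m*r^2
I = 6*2^2 = 6*4 = 24
L = I*omega = 24*5
L = 120 kg*m^2/s

120 kg*m^2/s


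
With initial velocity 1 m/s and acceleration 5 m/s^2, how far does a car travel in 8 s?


Given: v0 = 1 m/s, a = 5 m/s^2, t = 8 s
Using s = v0*t + (1/2)*a*t^2
s = 1*8 + (1/2)*5*8^2
s = 8 + (1/2)*320
s = 8 + 160
s = 168

168 m


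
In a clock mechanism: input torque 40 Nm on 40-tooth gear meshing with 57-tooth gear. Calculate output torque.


Given: N1 = 40, N2 = 57, T1 = 40 Nm
Using T2/T1 = N2/N1
T2 = T1 * N2 / N1
T2 = 40 * 57 / 40
T2 = 2280 / 40
T2 = 57 Nm

57 Nm


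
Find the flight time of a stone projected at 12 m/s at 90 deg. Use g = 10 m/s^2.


Given: v0 = 12 m/s, theta = 90 deg, g = 10 m/s^2
sin(90) = 1
Using T = 2*v0*sin(theta) / g
T = 2*12*1 / 10
T = 24 / 10
T = 12/5 s

12/5 s


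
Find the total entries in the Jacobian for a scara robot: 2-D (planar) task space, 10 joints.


Given: task space dimension = 2, joints = 10
Jacobian is a 2 x 10 matrix
Total entries = rows * columns
Total = 2 * 10
Total = 20

20


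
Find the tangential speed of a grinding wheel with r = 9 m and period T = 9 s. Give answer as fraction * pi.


Given: radius r = 9 m, period T = 9 s
Using v = 2*pi*r / T
v = 2*pi*9 / 9
v = 18*pi / 9
v = 2*pi m/s

2*pi m/s


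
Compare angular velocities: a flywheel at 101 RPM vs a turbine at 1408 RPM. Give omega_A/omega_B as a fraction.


Given: RPM_A = 101, RPM_B = 1408
omega = 2*pi*RPM/60, so omega_A/omega_B = RPM_A / RPM_B
omega_A/omega_B = 101 / 1408
omega_A/omega_B = 101/1408

101/1408


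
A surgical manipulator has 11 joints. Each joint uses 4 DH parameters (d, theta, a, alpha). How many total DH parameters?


Given: 11 joints, 4 DH parameters per joint (d, theta, a, alpha)
Total DH parameters = number_of_joints * 4
Total = 11 * 4
Total = 44

44


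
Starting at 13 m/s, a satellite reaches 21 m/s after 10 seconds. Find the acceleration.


Given: initial velocity v0 = 13 m/s, final velocity v = 21 m/s, time t = 10 s
Using a = (v - v0) / t
a = (21 - 13) / 10
a = 8 / 10
a = 4/5 m/s^2

4/5 m/s^2


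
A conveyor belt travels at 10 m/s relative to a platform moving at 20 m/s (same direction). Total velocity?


Given: object velocity = 10 m/s, platform velocity = 20 m/s (same direction)
Using classical velocity addition: v_total = v_object + v_platform
v_total = 10 + 20
v_total = 30 m/s

30 m/s


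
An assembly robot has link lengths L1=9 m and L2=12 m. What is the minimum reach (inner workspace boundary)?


Given: L1 = 9 m, L2 = 12 m
For a 2-link planar arm, min reach = |L1 - L2| (second link folded back)
Min reach = |9 - 12|
Min reach = 3 m

3 m


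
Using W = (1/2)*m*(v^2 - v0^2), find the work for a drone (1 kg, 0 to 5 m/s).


Given: m = 1 kg, v0 = 0 m/s, v = 5 m/s
Using W = (1/2)*m*(v^2 - v0^2)
v^2 = 5^2 = 25
v0^2 = 0^2 = 0
v^2 - v0^2 = 25 - 0 = 25
W = (1/2)*1*25 = 25/2 J

25/2 J


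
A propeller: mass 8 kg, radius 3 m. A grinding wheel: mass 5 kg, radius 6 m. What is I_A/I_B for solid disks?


Given: M1=8 kg, R1=3 m, M2=5 kg, R2=6 m
For a disk: I = (1/2)*M*R^2, so I_A/I_B = (M1*R1^2)/(M2*R2^2)
M1*R1^2 = 8*9 = 72
M2*R2^2 = 5*36 = 180
I_A/I_B = 72/180 = 2/5

2/5


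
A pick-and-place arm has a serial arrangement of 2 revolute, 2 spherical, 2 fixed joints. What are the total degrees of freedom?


Given: serial robot with 2 revolute, 2 spherical, 2 fixed joints
DOF contribution per joint type: revolute=1, prismatic=1, spherical=3, fixed=0
DOF = 2*1 + 2*3 + 2*0
DOF = 8

8


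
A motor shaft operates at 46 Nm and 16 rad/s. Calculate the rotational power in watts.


Given: tau = 46 Nm, omega = 16 rad/s
Using P = tau * omega
P = 46 * 16
P = 736 W

736 W


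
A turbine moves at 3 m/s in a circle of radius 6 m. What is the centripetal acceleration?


Given: v = 3 m/s, r = 6 m
Using a_c = v^2 / r
a_c = 3^2 / 6
a_c = 9 / 6
a_c = 3/2 m/s^2

3/2 m/s^2


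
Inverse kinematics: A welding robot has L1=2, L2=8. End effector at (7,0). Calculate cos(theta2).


Given: L1 = 2, L2 = 8, target (x, y) = (7, 0)
Using cos(theta2) = (x^2 + y^2 - L1^2 - L2^2) / (2*L1*L2)
x^2 + y^2 = 7^2 + 0 = 49
L1^2 + L2^2 = 4 + 64 = 68
Numerator = 49 - 68 = -19
Denominator = 2*2*8 = 32
cos(theta2) = -19/32 = -19/32

-19/32


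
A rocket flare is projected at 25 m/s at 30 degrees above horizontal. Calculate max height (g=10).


Given: v0 = 25 m/s, theta = 30 deg, g = 10 m/s^2
sin^2(30) = 1/4
Using H = v0^2 * sin^2(theta) / (2*g)
H = 25^2 * 1/4 / (2*10)
H = 625 * 1/4 / 20
H = 625/4 / 20
H = 125/16 m

125/16 m


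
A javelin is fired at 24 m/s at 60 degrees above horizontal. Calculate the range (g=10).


Given: v0 = 24 m/s, theta = 60 deg, g = 10 m/s^2
sin(2*60) = sin(120) = sqrt(3)/2
Using R = v0^2 * sin(2*theta) / g
R = 24^2 * (sqrt(3)/2) / 10
R = 576 * sqrt(3) / 20
R = 144/5*sqrt(3) m

144/5*sqrt(3) m


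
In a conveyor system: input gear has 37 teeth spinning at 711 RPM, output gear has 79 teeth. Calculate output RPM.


Given: N1 = 37 teeth, w1 = 711 RPM, N2 = 79 teeth
Using N1*w1 = N2*w2
w2 = N1*w1 / N2
w2 = 37*711 / 79
w2 = 26307 / 79
w2 = 333 RPM

333 RPM


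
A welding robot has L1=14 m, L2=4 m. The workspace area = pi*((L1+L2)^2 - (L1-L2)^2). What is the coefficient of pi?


Given: L1 = 14, L2 = 4
(L1+L2)^2 = (18)^2 = 324
(L1-L2)^2 = (10)^2 = 100
Difference = 324 - 100 = 224
This equals 4*L1*L2 = 4*14*4 = 224
Workspace area = 224*pi

224


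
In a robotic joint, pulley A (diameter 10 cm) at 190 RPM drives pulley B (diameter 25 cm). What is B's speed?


Given: D1 = 10 cm, w1 = 190 RPM, D2 = 25 cm
Using D1*w1 = D2*w2
w2 = D1*w1 / D2
w2 = 10*190 / 25
w2 = 1900 / 25
w2 = 76 RPM

76 RPM


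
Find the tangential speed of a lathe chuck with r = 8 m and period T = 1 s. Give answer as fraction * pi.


Given: radius r = 8 m, period T = 1 s
Using v = 2*pi*r / T
v = 2*pi*8 / 1
v = 16*pi / 1
v = 16*pi m/s

16*pi m/s


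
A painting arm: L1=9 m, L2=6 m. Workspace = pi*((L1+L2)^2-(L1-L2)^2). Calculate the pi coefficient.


Given: L1 = 9, L2 = 6
(L1+L2)^2 = (15)^2 = 225
(L1-L2)^2 = (3)^2 = 9
Difference = 225 - 9 = 216
This equals 4*L1*L2 = 4*9*6 = 216
Workspace area = 216*pi

216


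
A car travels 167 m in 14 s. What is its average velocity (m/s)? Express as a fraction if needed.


Given: distance d = 167 m, time t = 14 s
Using v = d / t
v = 167 / 14
v = 167/14 m/s

167/14 m/s


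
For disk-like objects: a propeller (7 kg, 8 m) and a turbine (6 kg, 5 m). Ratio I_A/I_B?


Given: M1=7 kg, R1=8 m, M2=6 kg, R2=5 m
For a disk: I = (1/2)*M*R^2, so I_A/I_B = (M1*R1^2)/(M2*R2^2)
M1*R1^2 = 7*64 = 448
M2*R2^2 = 6*25 = 150
I_A/I_B = 448/150 = 224/75

224/75


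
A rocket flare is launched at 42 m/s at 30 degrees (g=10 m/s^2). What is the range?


Given: v0 = 42 m/s, theta = 30 deg, g = 10 m/s^2
sin(2*30) = sin(60) = sqrt(3)/2
Using R = v0^2 * sin(2*theta) / g
R = 42^2 * (sqrt(3)/2) / 10
R = 1764 * sqrt(3) / 20
R = 441/5*sqrt(3) m

441/5*sqrt(3) m


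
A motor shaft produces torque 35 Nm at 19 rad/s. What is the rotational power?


Given: tau = 35 Nm, omega = 19 rad/s
Using P = tau * omega
P = 35 * 19
P = 665 W

665 W


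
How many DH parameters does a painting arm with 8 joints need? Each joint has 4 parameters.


Given: 8 joints, 4 DH parameters per joint (d, theta, a, alpha)
Total DH parameters = number_of_joints * 4
Total = 8 * 4
Total = 32

32


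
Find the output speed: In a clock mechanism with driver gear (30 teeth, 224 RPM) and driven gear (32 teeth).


Given: N1 = 30 teeth, w1 = 224 RPM, N2 = 32 teeth
Using N1*w1 = N2*w2
w2 = N1*w1 / N2
w2 = 30*224 / 32
w2 = 6720 / 32
w2 = 210 RPM

210 RPM


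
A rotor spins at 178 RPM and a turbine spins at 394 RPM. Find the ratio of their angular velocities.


Given: RPM_A = 178, RPM_B = 394
omega = 2*pi*RPM/60, so omega_A/omega_B = RPM_A / RPM_B
omega_A/omega_B = 178 / 394
omega_A/omega_B = 89/197

89/197


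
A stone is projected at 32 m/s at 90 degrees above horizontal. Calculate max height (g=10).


Given: v0 = 32 m/s, theta = 90 deg, g = 10 m/s^2
sin^2(90) = 1
Using H = v0^2 * sin^2(theta) / (2*g)
H = 32^2 * 1 / (2*10)
H = 1024 * 1 / 20
H = 1024 / 20
H = 256/5 m

256/5 m


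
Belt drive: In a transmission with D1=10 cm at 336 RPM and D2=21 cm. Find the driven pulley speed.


Given: D1 = 10 cm, w1 = 336 RPM, D2 = 21 cm
Using D1*w1 = D2*w2
w2 = D1*w1 / D2
w2 = 10*336 / 21
w2 = 3360 / 21
w2 = 160 RPM

160 RPM


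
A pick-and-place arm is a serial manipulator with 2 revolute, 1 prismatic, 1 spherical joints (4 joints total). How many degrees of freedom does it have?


Given: serial robot with 2 revolute, 1 prismatic, 1 spherical joints
DOF contribution per joint type: revolute=1, prismatic=1, spherical=3, fixed=0
DOF = 2*1 + 1*1 + 1*3
DOF = 6

6


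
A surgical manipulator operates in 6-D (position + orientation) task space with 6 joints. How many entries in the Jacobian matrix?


Given: task space dimension = 6, joints = 6
Jacobian is a 6 x 6 matrix
Total entries = rows * columns
Total = 6 * 6
Total = 36

36


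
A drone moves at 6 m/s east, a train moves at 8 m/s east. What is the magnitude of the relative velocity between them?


Given: v_A = 6 m/s east, v_B = 8 m/s east
Both move in the same direction; relative speed = |v_A - v_B|
|6 - 8| = |-2|
= 2 m/s

2 m/s


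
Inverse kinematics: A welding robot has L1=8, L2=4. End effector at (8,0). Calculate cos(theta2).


Given: L1 = 8, L2 = 4, target (x, y) = (8, 0)
Using cos(theta2) = (x^2 + y^2 - L1^2 - L2^2) / (2*L1*L2)
x^2 + y^2 = 8^2 + 0 = 64
L1^2 + L2^2 = 64 + 16 = 80
Numerator = 64 - 80 = -16
Denominator = 2*8*4 = 64
cos(theta2) = -16/64 = -1/4

-1/4


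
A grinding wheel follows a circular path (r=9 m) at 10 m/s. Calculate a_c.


Given: v = 10 m/s, r = 9 m
Using a_c = v^2 / r
a_c = 10^2 / 9
a_c = 100 / 9
a_c = 100/9 m/s^2

100/9 m/s^2


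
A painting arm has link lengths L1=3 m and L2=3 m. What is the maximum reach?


Given: L1 = 3 m, L2 = 3 m
For a 2-link planar arm, max reach = L1 + L2 (fully extended)
Max reach = 3 + 3
Max reach = 6 m

6 m


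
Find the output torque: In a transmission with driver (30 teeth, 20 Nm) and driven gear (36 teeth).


Given: N1 = 30, N2 = 36, T1 = 20 Nm
Using T2/T1 = N2/N1
T2 = T1 * N2 / N1
T2 = 20 * 36 / 30
T2 = 720 / 30
T2 = 24 Nm

24 Nm


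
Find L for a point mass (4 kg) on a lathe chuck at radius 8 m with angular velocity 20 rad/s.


Given: m = 4 kg, r = 8 m, omega = 20 rad/s
For a point mass: I = m*r^2
I = 4*8^2 = 4*64 = 256
L = I*omega = 256*20
L = 5120 kg*m^2/s

5120 kg*m^2/s


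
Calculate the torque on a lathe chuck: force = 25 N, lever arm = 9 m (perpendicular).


Given: F = 25 N, r = 9 m, angle = 90 deg (perpendicular)
Using tau = F * r * sin(90)
sin(90) = 1
tau = 25 * 9 * 1
tau = 225 Nm

225 Nm


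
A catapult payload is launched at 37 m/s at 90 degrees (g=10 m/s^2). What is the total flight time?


Given: v0 = 37 m/s, theta = 90 deg, g = 10 m/s^2
sin(90) = 1
Using T = 2*v0*sin(theta) / g
T = 2*37*1 / 10
T = 74 / 10
T = 37/5 s

37/5 s


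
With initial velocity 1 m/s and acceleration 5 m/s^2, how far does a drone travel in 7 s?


Given: v0 = 1 m/s, a = 5 m/s^2, t = 7 s
Using s = v0*t + (1/2)*a*t^2
s = 1*7 + (1/2)*5*7^2
s = 7 + (1/2)*245
s = 7 + 245/2
s = 259/2

259/2 m


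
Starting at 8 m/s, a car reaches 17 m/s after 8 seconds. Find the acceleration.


Given: initial velocity v0 = 8 m/s, final velocity v = 17 m/s, time t = 8 s
Using a = (v - v0) / t
a = (17 - 8) / 8
a = 9 / 8
a = 9/8 m/s^2

9/8 m/s^2


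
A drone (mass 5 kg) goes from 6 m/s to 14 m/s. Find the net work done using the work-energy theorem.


Given: m = 5 kg, v0 = 6 m/s, v = 14 m/s
Using W = (1/2)*m*(v^2 - v0^2)
v^2 = 14^2 = 196
v0^2 = 6^2 = 36
v^2 - v0^2 = 196 - 36 = 160
W = (1/2)*5*160 = 400 J

400 J


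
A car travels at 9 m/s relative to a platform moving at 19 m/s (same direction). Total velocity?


Given: object velocity = 9 m/s, platform velocity = 19 m/s (same direction)
Using classical velocity addition: v_total = v_object + v_platform
v_total = 9 + 19
v_total = 28 m/s

28 m/s


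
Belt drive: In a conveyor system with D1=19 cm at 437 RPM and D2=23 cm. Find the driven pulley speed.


Given: D1 = 19 cm, w1 = 437 RPM, D2 = 23 cm
Using D1*w1 = D2*w2
w2 = D1*w1 / D2
w2 = 19*437 / 23
w2 = 8303 / 23
w2 = 361 RPM

361 RPM


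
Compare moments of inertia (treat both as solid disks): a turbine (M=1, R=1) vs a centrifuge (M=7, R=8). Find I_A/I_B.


Given: M1=1 kg, R1=1 m, M2=7 kg, R2=8 m
For a disk: I = (1/2)*M*R^2, so I_A/I_B = (M1*R1^2)/(M2*R2^2)
M1*R1^2 = 1*1 = 1
M2*R2^2 = 7*64 = 448
I_A/I_B = 1/448 = 1/448

1/448


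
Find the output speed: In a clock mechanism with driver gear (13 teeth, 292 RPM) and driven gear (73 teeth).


Given: N1 = 13 teeth, w1 = 292 RPM, N2 = 73 teeth
Using N1*w1 = N2*w2
w2 = N1*w1 / N2
w2 = 13*292 / 73
w2 = 3796 / 73
w2 = 52 RPM

52 RPM


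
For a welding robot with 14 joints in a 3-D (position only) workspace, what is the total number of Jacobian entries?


Given: task space dimension = 3, joints = 14
Jacobian is a 3 x 14 matrix
Total entries = rows * columns
Total = 3 * 14
Total = 42

42


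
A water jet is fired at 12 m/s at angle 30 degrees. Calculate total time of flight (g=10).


Given: v0 = 12 m/s, theta = 30 deg, g = 10 m/s^2
sin(30) = 1/2
Using T = 2*v0*sin(theta) / g
T = 2*12*1/2 / 10
T = 12 / 10
T = 6/5 s

6/5 s


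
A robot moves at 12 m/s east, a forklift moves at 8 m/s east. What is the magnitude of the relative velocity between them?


Given: v_A = 12 m/s east, v_B = 8 m/s east
Both move in the same direction; relative speed = |v_A - v_B|
|12 - 8| = |4|
= 4 m/s

4 m/s


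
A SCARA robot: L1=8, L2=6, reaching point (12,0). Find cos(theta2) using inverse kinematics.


Given: L1 = 8, L2 = 6, target (x, y) = (12, 0)
Using cos(theta2) = (x^2 + y^2 - L1^2 - L2^2) / (2*L1*L2)
x^2 + y^2 = 12^2 + 0 = 144
L1^2 + L2^2 = 64 + 36 = 100
Numerator = 144 - 100 = 44
Denominator = 2*8*6 = 96
cos(theta2) = 44/96 = 11/24

11/24


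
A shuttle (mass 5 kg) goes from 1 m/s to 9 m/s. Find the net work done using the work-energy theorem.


Given: m = 5 kg, v0 = 1 m/s, v = 9 m/s
Using W = (1/2)*m*(v^2 - v0^2)
v^2 = 9^2 = 81
v0^2 = 1^2 = 1
v^2 - v0^2 = 81 - 1 = 80
W = (1/2)*5*80 = 200 J

200 J


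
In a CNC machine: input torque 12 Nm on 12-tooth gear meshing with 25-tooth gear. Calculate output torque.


Given: N1 = 12, N2 = 25, T1 = 12 Nm
Using T2/T1 = N2/N1
T2 = T1 * N2 / N1
T2 = 12 * 25 / 12
T2 = 300 / 12
T2 = 25 Nm

25 Nm


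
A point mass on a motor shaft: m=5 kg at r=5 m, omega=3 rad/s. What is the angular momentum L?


Given: m = 5 kg, r = 5 m, omega = 3 rad/s
For a point mass: I = m*r^2
I = 5*5^2 = 5*25 = 125
L = I*omega = 125*3
L = 375 kg*m^2/s

375 kg*m^2/s


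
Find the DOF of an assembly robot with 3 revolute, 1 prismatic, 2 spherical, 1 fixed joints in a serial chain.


Given: serial robot with 3 revolute, 1 prismatic, 2 spherical, 1 fixed joints
DOF contribution per joint type: revolute=1, prismatic=1, spherical=3, fixed=0
DOF = 3*1 + 1*1 + 2*3 + 1*0
DOF = 10

10


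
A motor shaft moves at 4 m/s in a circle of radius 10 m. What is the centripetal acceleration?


Given: v = 4 m/s, r = 10 m
Using a_c = v^2 / r
a_c = 4^2 / 10
a_c = 16 / 10
a_c = 8/5 m/s^2

8/5 m/s^2


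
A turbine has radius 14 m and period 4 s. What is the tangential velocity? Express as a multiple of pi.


Given: radius r = 14 m, period T = 4 s
Using v = 2*pi*r / T
v = 2*pi*14 / 4
v = 28*pi / 4
v = 7*pi m/s

7*pi m/s


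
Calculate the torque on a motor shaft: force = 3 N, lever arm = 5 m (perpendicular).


Given: F = 3 N, r = 5 m, angle = 90 deg (perpendicular)
Using tau = F * r * sin(90)
sin(90) = 1
tau = 3 * 5 * 1
tau = 15 Nm

15 Nm


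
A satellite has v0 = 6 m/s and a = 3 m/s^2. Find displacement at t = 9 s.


Given: v0 = 6 m/s, a = 3 m/s^2, t = 9 s
Using s = v0*t + (1/2)*a*t^2
s = 6*9 + (1/2)*3*9^2
s = 54 + (1/2)*243
s = 54 + 243/2
s = 351/2

351/2 m


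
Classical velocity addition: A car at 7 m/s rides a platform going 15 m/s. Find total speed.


Given: object velocity = 7 m/s, platform velocity = 15 m/s (same direction)
Using classical velocity addition: v_total = v_object + v_platform
v_total = 7 + 15
v_total = 22 m/s

22 m/s


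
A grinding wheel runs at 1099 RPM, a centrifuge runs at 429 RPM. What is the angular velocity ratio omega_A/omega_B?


Given: RPM_A = 1099, RPM_B = 429
omega = 2*pi*RPM/60, so omega_A/omega_B = RPM_A / RPM_B
omega_A/omega_B = 1099 / 429
omega_A/omega_B = 1099/429

1099/429


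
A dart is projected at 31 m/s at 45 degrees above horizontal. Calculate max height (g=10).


Given: v0 = 31 m/s, theta = 45 deg, g = 10 m/s^2
sin^2(45) = 1/2
Using H = v0^2 * sin^2(theta) / (2*g)
H = 31^2 * 1/2 / (2*10)
H = 961 * 1/2 / 20
H = 961/2 / 20
H = 961/40 m

961/40 m


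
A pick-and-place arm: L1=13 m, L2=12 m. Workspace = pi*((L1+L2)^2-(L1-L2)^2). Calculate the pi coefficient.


Given: L1 = 13, L2 = 12
(L1+L2)^2 = (25)^2 = 625
(L1-L2)^2 = (1)^2 = 1
Difference = 625 - 1 = 624
This equals 4*L1*L2 = 4*13*12 = 624
Workspace area = 624*pi

624


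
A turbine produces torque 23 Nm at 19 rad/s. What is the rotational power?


Given: tau = 23 Nm, omega = 19 rad/s
Using P = tau * omega
P = 23 * 19
P = 437 W

437 W


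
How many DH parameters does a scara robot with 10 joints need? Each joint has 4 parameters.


Given: 10 joints, 4 DH parameters per joint (d, theta, a, alpha)
Total DH parameters = number_of_joints * 4
Total = 10 * 4
Total = 40

40


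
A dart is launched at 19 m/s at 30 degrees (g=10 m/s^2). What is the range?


Given: v0 = 19 m/s, theta = 30 deg, g = 10 m/s^2
sin(2*30) = sin(60) = sqrt(3)/2
Using R = v0^2 * sin(2*theta) / g
R = 19^2 * (sqrt(3)/2) / 10
R = 361 * sqrt(3) / 20
R = 361/20*sqrt(3) m

361/20*sqrt(3) m


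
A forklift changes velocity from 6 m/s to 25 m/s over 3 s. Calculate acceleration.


Given: initial velocity v0 = 6 m/s, final velocity v = 25 m/s, time t = 3 s
Using a = (v - v0) / t
a = (25 - 6) / 3
a = 19 / 3
a = 19/3 m/s^2

19/3 m/s^2


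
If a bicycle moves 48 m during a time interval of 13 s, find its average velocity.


Given: distance d = 48 m, time t = 13 s
Using v = d / t
v = 48 / 13
v = 48/13 m/s

48/13 m/s


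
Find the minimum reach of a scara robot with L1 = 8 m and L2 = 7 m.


Given: L1 = 8 m, L2 = 7 m
For a 2-link planar arm, min reach = |L1 - L2| (second link folded back)
Min reach = |8 - 7|
Min reach = 1 m

1 m


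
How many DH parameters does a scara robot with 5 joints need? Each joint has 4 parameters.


Given: 5 joints, 4 DH parameters per joint (d, theta, a, alpha)
Total DH parameters = number_of_joints * 4
Total = 5 * 4
Total = 20

20


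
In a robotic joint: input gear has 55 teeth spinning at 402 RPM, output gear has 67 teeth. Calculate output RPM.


Given: N1 = 55 teeth, w1 = 402 RPM, N2 = 67 teeth
Using N1*w1 = N2*w2
w2 = N1*w1 / N2
w2 = 55*402 / 67
w2 = 22110 / 67
w2 = 330 RPM

330 RPM


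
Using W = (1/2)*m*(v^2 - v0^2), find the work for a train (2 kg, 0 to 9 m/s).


Given: m = 2 kg, v0 = 0 m/s, v = 9 m/s
Using W = (1/2)*m*(v^2 - v0^2)
v^2 = 9^2 = 81
v0^2 = 0^2 = 0
v^2 - v0^2 = 81 - 0 = 81
W = (1/2)*2*81 = 81 J

81 J


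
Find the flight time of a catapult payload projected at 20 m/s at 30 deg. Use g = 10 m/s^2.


Given: v0 = 20 m/s, theta = 30 deg, g = 10 m/s^2
sin(30) = 1/2
Using T = 2*v0*sin(theta) / g
T = 2*20*1/2 / 10
T = 20 / 10
T = 2 s

2 s


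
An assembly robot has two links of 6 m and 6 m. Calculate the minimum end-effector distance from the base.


Given: L1 = 6 m, L2 = 6 m
For a 2-link planar arm, min reach = |L1 - L2| (second link folded back)
Min reach = |6 - 6|
Min reach = 0 m

0 m


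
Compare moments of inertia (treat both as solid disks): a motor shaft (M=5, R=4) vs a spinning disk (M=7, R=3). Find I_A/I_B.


Given: M1=5 kg, R1=4 m, M2=7 kg, R2=3 m
For a disk: I = (1/2)*M*R^2, so I_A/I_B = (M1*R1^2)/(M2*R2^2)
M1*R1^2 = 5*16 = 80
M2*R2^2 = 7*9 = 63
I_A/I_B = 80/63 = 80/63

80/63


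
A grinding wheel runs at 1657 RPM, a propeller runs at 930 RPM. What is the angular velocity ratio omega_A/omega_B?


Given: RPM_A = 1657, RPM_B = 930
omega = 2*pi*RPM/60, so omega_A/omega_B = RPM_A / RPM_B
omega_A/omega_B = 1657 / 930
omega_A/omega_B = 1657/930

1657/930


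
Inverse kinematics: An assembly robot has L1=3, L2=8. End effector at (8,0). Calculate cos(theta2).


Given: L1 = 3, L2 = 8, target (x, y) = (8, 0)
Using cos(theta2) = (x^2 + y^2 - L1^2 - L2^2) / (2*L1*L2)
x^2 + y^2 = 8^2 + 0 = 64
L1^2 + L2^2 = 9 + 64 = 73
Numerator = 64 - 73 = -9
Denominator = 2*3*8 = 48
cos(theta2) = -9/48 = -3/16

-3/16


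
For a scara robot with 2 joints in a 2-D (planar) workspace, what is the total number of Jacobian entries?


Given: task space dimension = 2, joints = 2
Jacobian is a 2 x 2 matrix
Total entries = rows * columns
Total = 2 * 2
Total = 4

4


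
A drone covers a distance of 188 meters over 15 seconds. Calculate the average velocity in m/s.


Given: distance d = 188 m, time t = 15 s
Using v = d / t
v = 188 / 15
v = 188/15 m/s

188/15 m/s


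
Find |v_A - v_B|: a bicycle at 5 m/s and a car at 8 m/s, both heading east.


Given: v_A = 5 m/s east, v_B = 8 m/s east
Both move in the same direction; relative speed = |v_A - v_B|
|5 - 8| = |-3|
= 3 m/s

3 m/s


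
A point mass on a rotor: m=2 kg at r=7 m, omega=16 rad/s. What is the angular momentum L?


Given: m = 2 kg, r = 7 m, omega = 16 rad/s
For a point mass: I = m*r^2
I = 2*7^2 = 2*49 = 98
L = I*omega = 98*16
L = 1568 kg*m^2/s

1568 kg*m^2/s


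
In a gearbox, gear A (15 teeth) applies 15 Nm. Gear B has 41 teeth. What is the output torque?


Given: N1 = 15, N2 = 41, T1 = 15 Nm
Using T2/T1 = N2/N1
T2 = T1 * N2 / N1
T2 = 15 * 41 / 15
T2 = 615 / 15
T2 = 41 Nm

41 Nm


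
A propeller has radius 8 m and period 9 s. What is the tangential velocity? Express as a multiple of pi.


Given: radius r = 8 m, period T = 9 s
Using v = 2*pi*r / T
v = 2*pi*8 / 9
v = 16*pi / 9
v = 16/9*pi m/s

16/9*pi m/s


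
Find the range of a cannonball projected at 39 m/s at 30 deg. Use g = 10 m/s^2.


Given: v0 = 39 m/s, theta = 30 deg, g = 10 m/s^2
sin(2*30) = sin(60) = sqrt(3)/2
Using R = v0^2 * sin(2*theta) / g
R = 39^2 * (sqrt(3)/2) / 10
R = 1521 * sqrt(3) / 20
R = 1521/20*sqrt(3) m

1521/20*sqrt(3) m


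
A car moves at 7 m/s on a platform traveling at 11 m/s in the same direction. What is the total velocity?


Given: object velocity = 7 m/s, platform velocity = 11 m/s (same direction)
Using classical velocity addition: v_total = v_object + v_platform
v_total = 7 + 11
v_total = 18 m/s

18 m/s


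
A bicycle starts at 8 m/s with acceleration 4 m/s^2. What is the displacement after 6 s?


Given: v0 = 8 m/s, a = 4 m/s^2, t = 6 s
Using s = v0*t + (1/2)*a*t^2
s = 8*6 + (1/2)*4*6^2
s = 48 + (1/2)*144
s = 48 + 72
s = 120

120 m


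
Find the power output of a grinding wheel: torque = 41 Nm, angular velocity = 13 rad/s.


Given: tau = 41 Nm, omega = 13 rad/s
Using P = tau * omega
P = 41 * 13
P = 533 W

533 W


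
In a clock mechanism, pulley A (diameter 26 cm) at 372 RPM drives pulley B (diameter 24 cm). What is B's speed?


Given: D1 = 26 cm, w1 = 372 RPM, D2 = 24 cm
Using D1*w1 = D2*w2
w2 = D1*w1 / D2
w2 = 26*372 / 24
w2 = 9672 / 24
w2 = 403 RPM

403 RPM
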